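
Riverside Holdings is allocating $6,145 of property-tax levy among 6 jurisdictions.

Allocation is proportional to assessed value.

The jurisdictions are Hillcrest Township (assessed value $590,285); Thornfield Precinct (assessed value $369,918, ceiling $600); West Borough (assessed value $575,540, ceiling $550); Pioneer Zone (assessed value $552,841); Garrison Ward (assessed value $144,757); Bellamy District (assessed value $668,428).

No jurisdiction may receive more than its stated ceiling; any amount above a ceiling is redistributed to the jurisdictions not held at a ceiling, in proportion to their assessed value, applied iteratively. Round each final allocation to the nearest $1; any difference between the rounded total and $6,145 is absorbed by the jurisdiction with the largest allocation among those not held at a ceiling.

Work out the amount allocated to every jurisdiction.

Total assessed value = 2,901,769.
Proportional shares (ignoring caps): Hillcrest Township 1,250.03; Thornfield Precinct 783.37; West Borough 1,218.81; Pioneer Zone 1,170.74; Garrison Ward 306.55; Bellamy District 1,415.51.
Cap binds for Thornfield Precinct ($600), West Borough ($550); remaining pool $4,995 reallocated over remaining assessed value 1,956,311.
Remaining shares: Hillcrest Township 1,507.16 → $1,507; Pioneer Zone 1,411.56 → $1,412; Garrison Ward 369.60 → $370; Bellamy District 1,706.68 → $1,707.
Rounding difference −$1 applied to Bellamy District → $1,706.

Hillcrest Township: $1,507; Thornfield Precinct: $600; West Borough: $550; Pioneer Zone: $1,412; Garrison Ward: $370; Bellamy District: $1,706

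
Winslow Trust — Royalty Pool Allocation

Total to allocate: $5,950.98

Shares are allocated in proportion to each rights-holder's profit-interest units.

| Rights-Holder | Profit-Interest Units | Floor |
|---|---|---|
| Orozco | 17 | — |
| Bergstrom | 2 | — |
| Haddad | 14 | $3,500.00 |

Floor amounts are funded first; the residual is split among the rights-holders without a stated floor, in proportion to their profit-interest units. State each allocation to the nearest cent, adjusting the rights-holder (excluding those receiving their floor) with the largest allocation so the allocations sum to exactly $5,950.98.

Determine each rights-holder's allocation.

Orozco: $2,192.98 · Bergstrom: $258.00 · Haddad: $3,500.00

Guaranteed amounts: Haddad $3,500.00. Residual $2,450.98.
Residual split over remaining profit-interest units 19: Orozco 2,192.9821 → $2,192.98; Bergstrom 257.9979 → $258.00.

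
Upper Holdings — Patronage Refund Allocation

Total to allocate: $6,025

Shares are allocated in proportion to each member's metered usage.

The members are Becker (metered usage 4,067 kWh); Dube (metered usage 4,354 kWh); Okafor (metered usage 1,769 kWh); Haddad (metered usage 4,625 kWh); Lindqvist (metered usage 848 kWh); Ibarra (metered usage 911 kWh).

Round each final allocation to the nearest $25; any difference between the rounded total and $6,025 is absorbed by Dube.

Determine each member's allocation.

Total metered usage = 16,574.
Raw shares: Becker 4,067/16,574 × $6,025 = 1,478.44; Dube 4,354/16,574 × $6,025 = 1,582.77; Okafor 1,769/16,574 × $6,025 = 643.07; Haddad 4,625/16,574 × $6,025 = 1,681.29; Lindqvist 848/16,574 × $6,025 = 308.27; Ibarra 911/16,574 × $6,025 = 331.17.
After rounding ($25): Becker $1,475; Dube $1,575; Okafor $650; Haddad $1,675; Lindqvist $300; Ibarra $325. Sum = $6,000.
Difference $6,025 − $6,000 = +$25 applied to Dube: Dube becomes $1,600.

Becker: $1,475 · Dube: $1,600 · Okafor: $650 · Haddad: $1,675 · Lindqvist: $300 · Ibarra: $325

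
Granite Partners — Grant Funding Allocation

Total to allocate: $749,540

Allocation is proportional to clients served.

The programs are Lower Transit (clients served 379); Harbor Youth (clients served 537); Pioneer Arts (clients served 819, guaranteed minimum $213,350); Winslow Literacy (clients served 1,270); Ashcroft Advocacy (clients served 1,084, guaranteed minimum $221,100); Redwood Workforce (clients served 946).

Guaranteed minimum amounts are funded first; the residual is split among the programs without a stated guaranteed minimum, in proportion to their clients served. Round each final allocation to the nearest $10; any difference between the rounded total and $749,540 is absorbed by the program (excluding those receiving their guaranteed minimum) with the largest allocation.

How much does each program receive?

Lower Transit: $38,130; Harbor Youth: $54,020; Pioneer Arts: $213,350; Winslow Literacy: $127,770; Ashcroft Advocacy: $221,100; Redwood Workforce: $95,170

Fund the minimums — Pioneer Arts $213,350; Ashcroft Advocacy $221,100. Balance $315,090.
Balance split over remaining clients served 3,132: Lower Transit 38,128.71 → $38,130; Harbor Youth 54,024.05 → $54,020; Winslow Literacy 127,766.38 → $127,770; Redwood Workforce 95,170.86 → $95,170.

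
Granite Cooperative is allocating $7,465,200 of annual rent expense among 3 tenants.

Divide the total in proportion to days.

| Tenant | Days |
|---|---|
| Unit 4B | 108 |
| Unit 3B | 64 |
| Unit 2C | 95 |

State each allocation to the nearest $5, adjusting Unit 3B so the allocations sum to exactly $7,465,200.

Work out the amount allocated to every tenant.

Unit 4B: $3,019,630; Unit 3B: $1,789,415; Unit 2C: $2,656,155

Combined days = 267.
Raw shares: Unit 4B 108/267 × $7,465,200 = 3,019,631.46; Unit 3B 64/267 × $7,465,200 = 1,789,411.24; Unit 2C 95/267 × $7,465,200 = 2,656,157.30.
At nearest $5: Unit 4B $3,019,630; Unit 3B $1,789,410; Unit 2C $2,656,155. Sum = $7,465,195.
Difference $7,465,200 − $7,465,195 = +$5 applied to Unit 3B: Unit 3B becomes $1,789,415.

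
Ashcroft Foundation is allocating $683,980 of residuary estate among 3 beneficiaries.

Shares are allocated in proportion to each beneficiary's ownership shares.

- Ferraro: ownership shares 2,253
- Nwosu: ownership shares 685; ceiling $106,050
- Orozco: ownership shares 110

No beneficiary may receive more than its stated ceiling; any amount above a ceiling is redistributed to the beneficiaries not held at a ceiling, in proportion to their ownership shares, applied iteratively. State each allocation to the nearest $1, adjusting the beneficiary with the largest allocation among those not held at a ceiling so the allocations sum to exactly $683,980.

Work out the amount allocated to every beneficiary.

Ferraro: $551,027 · Nwosu: $106,050 · Orozco: $26,903

Sum of ownership shares: 3,048.
Pro-rata shares before constraints: Ferraro 505,579.70; Nwosu 153,715.98; Orozco 24,684.32.
Held at cap: Nwosu ($106,050); residual $577,930 reallocated over remaining ownership shares 2,363.
Shares after redistribution: Ferraro 551,026.78 → $551,027; Orozco 26,903.22 → $26,903.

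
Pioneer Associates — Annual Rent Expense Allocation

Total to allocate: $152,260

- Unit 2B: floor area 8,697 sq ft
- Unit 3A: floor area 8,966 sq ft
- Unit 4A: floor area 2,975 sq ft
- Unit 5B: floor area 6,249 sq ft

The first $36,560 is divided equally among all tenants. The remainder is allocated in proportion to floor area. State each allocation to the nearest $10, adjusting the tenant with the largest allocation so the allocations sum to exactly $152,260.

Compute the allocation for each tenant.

Unit 2B: $46,560 · Unit 3A: $47,730 · Unit 4A: $21,940 · Unit 5B: $36,030

First tranche $36,560 split equally: $9,140 each.
Remainder $115,700 by floor area (total 26,887): Unit 2B 37,424.89 → $37,420; Unit 3A 38,582.45 → $38,580; Unit 4A 12,802.00 → $12,800; Unit 5B 26,890.66 → $26,890.
Rounding difference +$10 on remainder applied to Unit 3A.
Totals: Unit 2B $9,140 + $37,420 = $46,560; Unit 3A $9,140 + $38,590 = $47,730; Unit 4A $9,140 + $12,800 = $21,940; Unit 5B $9,140 + $26,890 = $36,030.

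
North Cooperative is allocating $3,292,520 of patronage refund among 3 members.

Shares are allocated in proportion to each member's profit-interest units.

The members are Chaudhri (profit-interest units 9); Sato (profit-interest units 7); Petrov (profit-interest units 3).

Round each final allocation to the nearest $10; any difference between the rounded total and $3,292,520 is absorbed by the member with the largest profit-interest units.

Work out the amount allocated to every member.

Profit-interest units total: 9 + 7 + 3 = 19.
Unrounded shares: Chaudhri 1,559,614.74; Sato 1,213,033.68; Petrov 519,871.58.
Rounded to nearest $10: Chaudhri $1,559,610; Sato $1,213,030; Petrov $519,870. Sum = $3,292,510.
Difference $3,292,520 − $3,292,510 = +$10 applied to largest profit-interest units (Chaudhri): Chaudhri becomes $1,559,620.

Chaudhri: $1,559,620; Sato: $1,213,030; Petrov: $519,870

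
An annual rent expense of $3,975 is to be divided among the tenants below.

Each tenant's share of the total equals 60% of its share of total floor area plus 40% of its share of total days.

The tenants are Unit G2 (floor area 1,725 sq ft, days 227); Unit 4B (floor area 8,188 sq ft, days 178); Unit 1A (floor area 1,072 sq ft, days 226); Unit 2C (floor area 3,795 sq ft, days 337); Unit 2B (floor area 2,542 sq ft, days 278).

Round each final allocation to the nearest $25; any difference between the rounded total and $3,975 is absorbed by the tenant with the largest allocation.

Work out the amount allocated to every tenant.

Totals — floor area 17,322, days 1,246.
Blended shares (60% floor area + 40% days): Unit G2 0.1326; Unit 4B 0.3408; Unit 1A 0.1097; Unit 2C 0.2396; Unit 2B 0.1773.
Proportional shares: Unit G2 527.18; Unit 4B 1,354.52; Unit 1A 435.99; Unit 2C 952.56; Unit 2B 704.75.
Rounded to nearest $25: Unit G2 $525; Unit 4B $1,350; Unit 1A $425; Unit 2C $950; Unit 2B $700. Sum = $3,950.
Difference $3,975 − $3,950 = +$25 applied to largest allocation (Unit 4B): Unit 4B becomes $1,375.

Unit G2: $525 | Unit 4B: $1,375 | Unit 1A: $425 | Unit 2C: $950 | Unit 2B: $700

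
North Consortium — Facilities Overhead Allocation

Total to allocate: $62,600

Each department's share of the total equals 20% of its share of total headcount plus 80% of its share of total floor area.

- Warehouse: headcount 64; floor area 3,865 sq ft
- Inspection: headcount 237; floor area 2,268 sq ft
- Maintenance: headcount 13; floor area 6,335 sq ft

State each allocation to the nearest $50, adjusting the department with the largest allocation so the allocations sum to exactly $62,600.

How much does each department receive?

Warehouse: $18,100; Inspection: $18,550; Maintenance: $25,950

Headcount total 314; floor area total 12,468.
Combined weights (20% headcount + 80% floor area): Warehouse 0.2888; Inspection 0.2965; Maintenance 0.4148.
Proportional shares: Warehouse 18,076.33; Inspection 18,559.65; Maintenance 25,964.03.
After rounding ($50): Warehouse $18,100; Inspection $18,550; Maintenance $25,950. Sum = $62,600.
Rounded total matches; no reconciliation needed.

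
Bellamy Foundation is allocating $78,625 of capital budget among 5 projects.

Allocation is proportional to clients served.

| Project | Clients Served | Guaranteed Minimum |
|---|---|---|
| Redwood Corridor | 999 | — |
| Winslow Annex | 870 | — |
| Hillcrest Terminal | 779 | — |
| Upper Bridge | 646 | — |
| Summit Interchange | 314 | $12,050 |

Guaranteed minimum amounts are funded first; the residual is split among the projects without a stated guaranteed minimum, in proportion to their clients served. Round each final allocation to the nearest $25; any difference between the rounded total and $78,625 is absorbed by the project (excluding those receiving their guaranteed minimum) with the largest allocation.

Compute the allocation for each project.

Guaranteed amounts: Summit Interchange $12,050. Balance $66,575.
Balance split over remaining clients served 3,294: Redwood Corridor 20,190.78 → $20,200; Winslow Annex 17,583.56 → $17,575; Hillcrest Terminal 15,744.36 → $15,750; Upper Bridge 13,056.30 → $13,050.

Redwood Corridor: $20,200; Winslow Annex: $17,575; Hillcrest Terminal: $15,750; Upper Bridge: $13,050; Summit Interchange: $12,050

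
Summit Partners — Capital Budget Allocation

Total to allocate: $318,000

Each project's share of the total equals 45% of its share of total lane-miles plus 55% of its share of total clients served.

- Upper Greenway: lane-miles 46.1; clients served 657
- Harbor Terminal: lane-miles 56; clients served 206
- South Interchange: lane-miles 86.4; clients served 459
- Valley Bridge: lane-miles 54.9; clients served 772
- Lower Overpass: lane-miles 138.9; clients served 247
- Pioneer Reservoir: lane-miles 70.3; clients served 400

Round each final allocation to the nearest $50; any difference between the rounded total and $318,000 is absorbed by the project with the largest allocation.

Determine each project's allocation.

Upper Greenway: $56,500 | Harbor Terminal: $30,850 | South Interchange: $56,600 | Valley Bridge: $66,600 | Lower Overpass: $59,700 | Pioneer Reservoir: $47,750

Lane-miles total 452.6; clients served total 2,741.
Composite weights (45% lane-miles + 55% clients served): Upper Greenway 0.1777; Harbor Terminal 0.0970; South Interchange 0.1780; Valley Bridge 0.2095; Lower Overpass 0.1877; Pioneer Reservoir 0.1502.
Raw shares: Upper Greenway 56,497.99; Harbor Terminal 30,850.32; South Interchange 56,605.62; Valley Bridge 66,618.33; Lower Overpass 59,677.24; Pioneer Reservoir 47,750.51.
At nearest $50: Upper Greenway $56,500; Harbor Terminal $30,850; South Interchange $56,600; Valley Bridge $66,600; Lower Overpass $59,700; Pioneer Reservoir $47,750. Sum = $318,000.
Rounded total matches; no reconciliation needed.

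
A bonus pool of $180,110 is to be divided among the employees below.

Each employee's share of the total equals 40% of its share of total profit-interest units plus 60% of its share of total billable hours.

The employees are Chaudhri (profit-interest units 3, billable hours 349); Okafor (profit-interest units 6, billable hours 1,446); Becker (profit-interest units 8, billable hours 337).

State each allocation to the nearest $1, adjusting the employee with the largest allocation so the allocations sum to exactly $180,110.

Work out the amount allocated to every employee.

Totals — profit-interest units 17, billable hours 2,132.
Combined weights (40% profit-interest units + 60% billable hours): Chaudhri 0.1688; Okafor 0.5481; Becker 0.2831.
Proportional shares: Chaudhri 30,403.63; Okafor 98,721.59; Becker 50,984.79.
After rounding ($1): Chaudhri $30,404; Okafor $98,722; Becker $50,985. Sum = $180,111.
Difference $180,110 − $180,111 = −$1 applied to largest allocation (Okafor): Okafor becomes $98,721.

Chaudhri: $30,404 | Okafor: $98,721 | Becker: $50,985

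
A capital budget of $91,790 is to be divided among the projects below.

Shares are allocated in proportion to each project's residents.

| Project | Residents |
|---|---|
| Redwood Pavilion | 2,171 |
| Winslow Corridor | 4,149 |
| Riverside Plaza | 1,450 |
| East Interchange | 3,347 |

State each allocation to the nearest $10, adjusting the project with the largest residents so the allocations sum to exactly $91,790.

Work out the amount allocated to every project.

Combined residents = 2,171 + 4,149 + 1,450 + 3,347 = 11,117.
Raw shares: Redwood Pavilion 17,925.35; Winslow Corridor 34,257.15; Riverside Plaza 11,972.25; East Interchange 27,635.26.
Rounded to nearest $10: Redwood Pavilion $17,930; Winslow Corridor $34,260; Riverside Plaza $11,970; East Interchange $27,640. Sum = $91,800.
Difference $91,790 − $91,800 = −$10 applied to largest residents (Winslow Corridor): Winslow Corridor becomes $34,250.

Redwood Pavilion: $17,930 · Winslow Corridor: $34,250 · Riverside Plaza: $11,970 · East Interchange: $27,640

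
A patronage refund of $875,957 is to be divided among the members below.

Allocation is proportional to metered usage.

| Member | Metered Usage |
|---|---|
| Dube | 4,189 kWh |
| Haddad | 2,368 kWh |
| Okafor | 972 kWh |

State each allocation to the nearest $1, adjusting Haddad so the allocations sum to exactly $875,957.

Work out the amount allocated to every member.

Dube: $487,367; Haddad: $275,503; Okafor: $113,087

Combined metered usage = 7,529.
Unrounded shares: Dube 4,189/7,529 × $875,957 = 487,366.70; Haddad 2,368/7,529 × $875,957 = 275,503.54; Okafor 972/7,529 × $875,957 = 113,086.76.
Rounded to nearest $1: Dube $487,367; Haddad $275,504; Okafor $113,087. Sum = $875,958.
Difference $875,957 − $875,958 = −$1 applied to Haddad: Haddad becomes $275,503.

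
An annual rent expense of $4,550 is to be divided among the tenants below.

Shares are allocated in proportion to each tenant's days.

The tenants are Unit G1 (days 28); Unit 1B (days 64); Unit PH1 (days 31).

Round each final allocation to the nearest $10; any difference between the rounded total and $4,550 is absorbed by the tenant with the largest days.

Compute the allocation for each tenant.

Unit G1: $1,040; Unit 1B: $2,360; Unit PH1: $1,150

Days total: 123.
Proportional shares: Unit G1 28/123 × $4,550 = 1,035.77; Unit 1B 64/123 × $4,550 = 2,367.48; Unit PH1 31/123 × $4,550 = 1,146.75.
Rounded to nearest $10: Unit G1 $1,040; Unit 1B $2,370; Unit PH1 $1,150. Sum = $4,560.
Difference $4,550 − $4,560 = −$10 applied to largest days (Unit 1B): Unit 1B becomes $2,360.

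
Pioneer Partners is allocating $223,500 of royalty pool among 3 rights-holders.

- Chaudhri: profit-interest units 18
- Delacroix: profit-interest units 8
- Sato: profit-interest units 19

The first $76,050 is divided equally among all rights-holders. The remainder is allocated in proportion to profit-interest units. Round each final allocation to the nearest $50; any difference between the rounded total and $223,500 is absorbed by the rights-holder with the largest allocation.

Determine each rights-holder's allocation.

Chaudhri: $84,350 | Delacroix: $51,550 | Sato: $87,600

First tranche $76,050 split equally: $25,350 each.
Remainder $147,450 by profit-interest units (total 45): Chaudhri 58,980.00 → $59,000; Delacroix 26,213.33 → $26,200; Sato 62,256.67 → $62,250.
Totals: Chaudhri $25,350 + $59,000 = $84,350; Delacroix $25,350 + $26,200 = $51,550; Sato $25,350 + $62,250 = $87,600.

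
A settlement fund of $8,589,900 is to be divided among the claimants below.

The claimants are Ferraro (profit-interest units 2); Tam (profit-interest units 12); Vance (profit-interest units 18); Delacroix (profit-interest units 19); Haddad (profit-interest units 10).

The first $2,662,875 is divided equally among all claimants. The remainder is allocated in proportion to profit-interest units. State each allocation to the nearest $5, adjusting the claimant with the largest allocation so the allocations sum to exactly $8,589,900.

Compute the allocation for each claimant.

Ferraro: $726,905; Tam: $1,698,545; Vance: $2,281,535; Delacroix: $2,378,695; Haddad: $1,504,220

First tranche $2,662,875 split equally: $532,575 each.
Remainder $5,927,025 by profit-interest units (total 61): Ferraro 194,328.69 → $194,330; Tam 1,165,972.13 → $1,165,970; Vance 1,748,958.20 → $1,748,960; Delacroix 1,846,122.54 → $1,846,125; Haddad 971,643.44 → $971,645.
Rounding difference −$5 on remainder applied to Delacroix.
Totals: Ferraro $532,575 + $194,330 = $726,905; Tam $532,575 + $1,165,970 = $1,698,545; Vance $532,575 + $1,748,960 = $2,281,535; Delacroix $532,575 + $1,846,120 = $2,378,695; Haddad $532,575 + $971,645 = $1,504,220.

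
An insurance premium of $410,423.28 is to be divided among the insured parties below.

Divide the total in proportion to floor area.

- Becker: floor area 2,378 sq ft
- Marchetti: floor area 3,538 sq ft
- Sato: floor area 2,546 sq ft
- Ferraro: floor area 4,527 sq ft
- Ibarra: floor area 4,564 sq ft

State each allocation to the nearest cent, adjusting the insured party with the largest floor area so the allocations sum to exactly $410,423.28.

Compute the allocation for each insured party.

Floor area total: 2,378 + 3,538 + 2,546 + 4,527 + 4,564 = 17,553.
Proportional shares: Becker 55,602.2651; Marchetti 82,725.3213; Sato 59,530.4319; Ferraro 105,850.0649; Ibarra 106,715.1968.
After rounding (cent): Becker $55,602.27; Marchetti $82,725.32; Sato $59,530.43; Ferraro $105,850.06; Ibarra $106,715.20. Sum = $410,423.28.
No rounding difference to absorb.

Becker: $55,602.27 | Marchetti: $82,725.32 | Sato: $59,530.43 | Ferraro: $105,850.06 | Ibarra: $106,715.20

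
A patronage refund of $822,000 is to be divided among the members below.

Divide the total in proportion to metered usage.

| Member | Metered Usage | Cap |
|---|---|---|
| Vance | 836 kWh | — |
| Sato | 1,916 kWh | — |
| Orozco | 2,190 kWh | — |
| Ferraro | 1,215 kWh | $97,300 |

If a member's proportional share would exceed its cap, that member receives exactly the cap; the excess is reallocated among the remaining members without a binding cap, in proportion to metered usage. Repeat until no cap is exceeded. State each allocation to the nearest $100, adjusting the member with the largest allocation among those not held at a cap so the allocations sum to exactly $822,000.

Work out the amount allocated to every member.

Total metered usage = 6,157.
Proportional shares (ignoring caps): Vance 111,611.50; Sato 255,798.60; Orozco 292,379.41; Ferraro 162,210.49.
Capped: Ferraro ($97,300); residual $724,700 reallocated over remaining metered usage 4,942.
Remaining shares: Vance 122,591.91 → $122,600; Sato 280,964.23 → $281,000; Orozco 321,143.87 → $321,100.

Vance: $122,600 · Sato: $281,000 · Orozco: $321,100 · Ferraro: $97,300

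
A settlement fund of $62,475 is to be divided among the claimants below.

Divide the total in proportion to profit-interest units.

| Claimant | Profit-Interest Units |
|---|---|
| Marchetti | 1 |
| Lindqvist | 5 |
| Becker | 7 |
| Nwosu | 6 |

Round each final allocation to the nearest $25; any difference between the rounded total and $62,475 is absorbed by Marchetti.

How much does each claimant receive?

Sum of profit-interest units: 19.
Raw shares: Marchetti 1/19 × $62,475 = 3,288.16; Lindqvist 5/19 × $62,475 = 16,440.79; Becker 7/19 × $62,475 = 23,017.11; Nwosu 6/19 × $62,475 = 19,728.95.
At nearest $25: Marchetti $3,300; Lindqvist $16,450; Becker $23,025; Nwosu $19,725. Sum = $62,500.
Difference $62,475 − $62,500 = −$25 applied to Marchetti: Marchetti becomes $3,275.

Marchetti: $3,275; Lindqvist: $16,450; Becker: $23,025; Nwosu: $19,725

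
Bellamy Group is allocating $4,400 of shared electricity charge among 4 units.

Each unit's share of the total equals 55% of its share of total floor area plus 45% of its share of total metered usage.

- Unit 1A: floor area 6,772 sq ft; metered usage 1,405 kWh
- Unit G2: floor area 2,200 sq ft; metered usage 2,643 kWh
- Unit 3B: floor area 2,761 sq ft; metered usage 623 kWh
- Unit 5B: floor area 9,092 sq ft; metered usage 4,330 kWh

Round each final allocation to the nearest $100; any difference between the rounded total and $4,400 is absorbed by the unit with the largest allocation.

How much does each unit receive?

Floor area total 20,825; metered usage total 9,001.
Blended shares (55% floor area + 45% metered usage): Unit 1A 0.2491; Unit G2 0.1902; Unit 3B 0.1041; Unit 5B 0.4566.
Proportional shares: Unit 1A 1,096.02; Unit G2 837.05; Unit 3B 457.89; Unit 5B 2,009.04.
Rounded to nearest $100: Unit 1A $1,100; Unit G2 $800; Unit 3B $500; Unit 5B $2,000. Sum = $4,400.
No rounding difference to absorb.

Unit 1A: $1,100 | Unit G2: $800 | Unit 3B: $500 | Unit 5B: $2,000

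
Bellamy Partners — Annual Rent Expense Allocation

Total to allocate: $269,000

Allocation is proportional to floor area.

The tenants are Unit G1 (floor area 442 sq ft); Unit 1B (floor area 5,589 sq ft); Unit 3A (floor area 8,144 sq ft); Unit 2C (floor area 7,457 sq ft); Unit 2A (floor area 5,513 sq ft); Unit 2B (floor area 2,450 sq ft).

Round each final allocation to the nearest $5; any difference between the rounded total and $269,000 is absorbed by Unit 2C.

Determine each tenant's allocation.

Unit G1: $4,020; Unit 1B: $50,800; Unit 3A: $74,025; Unit 2C: $67,775; Unit 2A: $50,110; Unit 2B: $22,270

Floor area total: 29,595.
Proportional shares: Unit G1 442/29,595 × $269,000 = 4,017.503; Unit 1B 5,589/29,595 × $269,000 = 50,800.51; Unit 3A 8,144/29,595 × $269,000 = 74,023.86; Unit 2C 7,457/29,595 × $269,000 = 67,779.46; Unit 2A 5,513/29,595 × $269,000 = 50,109.71; Unit 2B 2,450/29,595 × $269,000 = 22,268.96.
At nearest $5: Unit G1 $4,020; Unit 1B $50,800; Unit 3A $74,025; Unit 2C $67,780; Unit 2A $50,110; Unit 2B $22,270. Sum = $269,005.
Difference $269,000 − $269,005 = −$5 applied to Unit 2C: Unit 2C becomes $67,775.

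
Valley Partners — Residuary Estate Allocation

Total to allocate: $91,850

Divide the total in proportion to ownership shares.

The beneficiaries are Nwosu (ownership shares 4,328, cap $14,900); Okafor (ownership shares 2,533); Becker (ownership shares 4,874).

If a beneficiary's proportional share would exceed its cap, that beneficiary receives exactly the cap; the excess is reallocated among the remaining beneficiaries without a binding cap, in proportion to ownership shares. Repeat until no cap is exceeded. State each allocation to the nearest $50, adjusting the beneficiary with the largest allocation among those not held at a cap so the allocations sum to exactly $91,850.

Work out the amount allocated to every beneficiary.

Nwosu: $14,900 · Okafor: $26,300 · Becker: $50,650

Sum of ownership shares: 11,735.
Proportional shares (ignoring caps): Nwosu 33,875.31; Okafor 19,825.82; Becker 38,148.86.
Capped: Nwosu ($14,900); remaining pool $76,950 reallocated over remaining ownership shares 7,407.
Shares after redistribution: Okafor 26,314.88 → $26,300; Becker 50,635.12 → $50,650.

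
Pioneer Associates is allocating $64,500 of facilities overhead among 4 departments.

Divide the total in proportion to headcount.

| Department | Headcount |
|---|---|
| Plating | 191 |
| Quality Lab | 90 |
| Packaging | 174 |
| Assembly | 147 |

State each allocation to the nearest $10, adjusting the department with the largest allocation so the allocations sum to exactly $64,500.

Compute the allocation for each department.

Combined headcount = 602.
Unrounded shares: Plating 191/602 × $64,500 = 20,464.29; Quality Lab 90/602 × $64,500 = 9,642.86; Packaging 174/602 × $64,500 = 18,642.86; Assembly 147/602 × $64,500 = 15,750.00.
After rounding ($10): Plating $20,460; Quality Lab $9,640; Packaging $18,640; Assembly $15,750. Sum = $64,490.
Difference $64,500 − $64,490 = +$10 applied to largest allocation (Plating): Plating becomes $20,470.

Plating: $20,470 · Quality Lab: $9,640 · Packaging: $18,640 · Assembly: $15,750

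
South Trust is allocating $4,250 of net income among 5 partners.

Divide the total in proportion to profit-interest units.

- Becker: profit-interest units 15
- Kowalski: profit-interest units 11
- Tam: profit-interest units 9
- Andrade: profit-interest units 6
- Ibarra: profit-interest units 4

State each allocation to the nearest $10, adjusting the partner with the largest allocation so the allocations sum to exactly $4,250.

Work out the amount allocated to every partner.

Becker: $1,410 | Kowalski: $1,040 | Tam: $850 | Andrade: $570 | Ibarra: $380

Combined profit-interest units = 45.
Pro-rata amounts: Becker 15/45 × $4,250 = 1,416.67; Kowalski 11/45 × $4,250 = 1,038.89; Tam 9/45 × $4,250 = 850.00; Andrade 6/45 × $4,250 = 566.67; Ibarra 4/45 × $4,250 = 377.78.
After rounding ($10): Becker $1,420; Kowalski $1,040; Tam $850; Andrade $570; Ibarra $380. Sum = $4,260.
Difference $4,250 − $4,260 = −$10 applied to largest allocation (Becker): Becker becomes $1,410.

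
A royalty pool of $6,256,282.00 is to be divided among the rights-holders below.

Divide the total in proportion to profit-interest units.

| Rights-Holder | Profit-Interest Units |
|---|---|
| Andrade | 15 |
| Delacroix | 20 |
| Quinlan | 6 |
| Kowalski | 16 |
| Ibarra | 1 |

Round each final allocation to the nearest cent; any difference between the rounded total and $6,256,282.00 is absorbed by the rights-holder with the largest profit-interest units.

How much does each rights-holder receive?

Total profit-interest units = 15 + 20 + 6 + 16 + 1 = 58.
Unrounded shares: Andrade 1,618,003.9655; Delacroix 2,157,338.6207; Quinlan 647,201.5862; Kowalski 1,725,870.8966; Ibarra 107,866.9310.
Rounded to nearest cent: Andrade $1,618,003.97; Delacroix $2,157,338.62; Quinlan $647,201.59; Kowalski $1,725,870.90; Ibarra $107,866.93. Sum = $6,256,282.01.
Difference $6,256,282.00 − $6,256,282.01 = −$0.01 applied to largest profit-interest units (Delacroix): Delacroix becomes $2,157,338.61.

Andrade: $1,618,003.97; Delacroix: $2,157,338.61; Quinlan: $647,201.59; Kowalski: $1,725,870.90; Ibarra: $107,866.93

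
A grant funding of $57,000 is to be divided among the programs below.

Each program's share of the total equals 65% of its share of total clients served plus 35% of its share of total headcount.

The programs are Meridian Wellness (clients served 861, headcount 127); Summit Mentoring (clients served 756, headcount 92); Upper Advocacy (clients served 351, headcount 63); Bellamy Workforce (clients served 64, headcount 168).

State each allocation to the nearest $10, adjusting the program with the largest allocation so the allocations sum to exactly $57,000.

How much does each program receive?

Clients served total 2,032; headcount total 450.
Blended shares (65% clients served + 35% headcount): Meridian Wellness 0.3742; Summit Mentoring 0.3134; Upper Advocacy 0.1613; Bellamy Workforce 0.1511.
Unrounded shares: Meridian Wellness 21,329.18; Summit Mentoring 17,863.02; Upper Advocacy 9,192.88; Bellamy Workforce 8,614.93.
At nearest $10: Meridian Wellness $21,330; Summit Mentoring $17,860; Upper Advocacy $9,190; Bellamy Workforce $8,610. Sum = $56,990.
Difference $57,000 − $56,990 = +$10 applied to largest allocation (Meridian Wellness): Meridian Wellness becomes $21,340.

Meridian Wellness: $21,340 | Summit Mentoring: $17,860 | Upper Advocacy: $9,190 | Bellamy Workforce: $8,610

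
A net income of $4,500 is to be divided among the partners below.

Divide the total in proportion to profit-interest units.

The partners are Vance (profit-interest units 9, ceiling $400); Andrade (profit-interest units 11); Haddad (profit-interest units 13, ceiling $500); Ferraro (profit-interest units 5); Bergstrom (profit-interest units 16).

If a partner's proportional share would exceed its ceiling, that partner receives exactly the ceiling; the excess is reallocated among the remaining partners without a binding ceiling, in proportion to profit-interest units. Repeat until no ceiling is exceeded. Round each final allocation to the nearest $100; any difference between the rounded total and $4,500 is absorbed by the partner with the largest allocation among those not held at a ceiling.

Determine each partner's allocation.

Sum of profit-interest units: 54.
Pro-rata shares before constraints: Vance 750.00; Andrade 916.67; Haddad 1,083.33; Ferraro 416.67; Bergstrom 1,333.33.
Cap binds for Vance ($400), Haddad ($500); remaining pool $3,600 reallocated over remaining profit-interest units 32.
Redistributed shares: Andrade 1,237.50 → $1,200; Ferraro 562.50 → $600; Bergstrom 1,800.00 → $1,800.

Vance: $400 | Andrade: $1,200 | Haddad: $500 | Ferraro: $600 | Bergstrom: $1,800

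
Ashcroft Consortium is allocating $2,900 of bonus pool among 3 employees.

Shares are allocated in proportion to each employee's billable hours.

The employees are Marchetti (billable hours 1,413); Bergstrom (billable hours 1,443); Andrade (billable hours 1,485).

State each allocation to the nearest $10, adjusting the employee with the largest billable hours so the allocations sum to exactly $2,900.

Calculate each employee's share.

Total billable hours = 4,341.
Proportional shares: Marchetti 1,413/4,341 × $2,900 = 943.95; Bergstrom 1,443/4,341 × $2,900 = 963.99; Andrade 1,485/4,341 × $2,900 = 992.05.
At nearest $10: Marchetti $940; Bergstrom $960; Andrade $990. Sum = $2,890.
Difference $2,900 − $2,890 = +$10 applied to largest billable hours (Andrade): Andrade becomes $1,000.

Marchetti: $940; Bergstrom: $960; Andrade: $1,000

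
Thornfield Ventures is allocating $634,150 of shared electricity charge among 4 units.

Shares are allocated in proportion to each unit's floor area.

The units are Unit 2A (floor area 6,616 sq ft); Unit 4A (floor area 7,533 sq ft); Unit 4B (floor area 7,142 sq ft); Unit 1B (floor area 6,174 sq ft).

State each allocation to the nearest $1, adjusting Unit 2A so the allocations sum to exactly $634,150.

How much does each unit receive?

Unit 2A: $152,760 | Unit 4A: $173,932 | Unit 4B: $164,904 | Unit 1B: $142,554

Floor area total: 27,465.
Pro-rata amounts: Unit 2A 6,616/27,465 × $634,150 = 152,759.38; Unit 4A 7,533/27,465 × $634,150 = 173,932.35; Unit 4B 7,142/27,465 × $634,150 = 164,904.40; Unit 1B 6,174/27,465 × $634,150 = 142,553.87.
After rounding ($1): Unit 2A $152,759; Unit 4A $173,932; Unit 4B $164,904; Unit 1B $142,554. Sum = $634,149.
Difference $634,150 − $634,149 = +$1 applied to Unit 2A: Unit 2A becomes $152,760.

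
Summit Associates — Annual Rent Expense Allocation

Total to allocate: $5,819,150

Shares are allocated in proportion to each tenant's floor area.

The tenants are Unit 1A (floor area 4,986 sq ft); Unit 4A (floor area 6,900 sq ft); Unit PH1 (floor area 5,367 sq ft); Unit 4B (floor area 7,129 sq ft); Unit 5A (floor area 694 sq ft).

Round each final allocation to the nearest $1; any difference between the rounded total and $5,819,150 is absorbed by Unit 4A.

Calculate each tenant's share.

Combined floor area = 25,076.
Unrounded shares: Unit 1A 4,986/25,076 × $5,819,150 = 1,157,053.83; Unit 4A 6,900/25,076 × $5,819,150 = 1,601,217.70; Unit PH1 5,367/25,076 × $5,819,150 = 1,245,468.90; Unit 4B 7,129/25,076 × $5,819,150 = 1,654,359.56; Unit 5A 694/25,076 × $5,819,150 = 161,050.01.
Rounded to nearest $1: Unit 1A $1,157,054; Unit 4A $1,601,218; Unit PH1 $1,245,469; Unit 4B $1,654,360; Unit 5A $161,050. Sum = $5,819,151.
Difference $5,819,150 − $5,819,151 = −$1 applied to Unit 4A: Unit 4A becomes $1,601,217.

Unit 1A: $1,157,054; Unit 4A: $1,601,217; Unit PH1: $1,245,469; Unit 4B: $1,654,360; Unit 5A: $161,050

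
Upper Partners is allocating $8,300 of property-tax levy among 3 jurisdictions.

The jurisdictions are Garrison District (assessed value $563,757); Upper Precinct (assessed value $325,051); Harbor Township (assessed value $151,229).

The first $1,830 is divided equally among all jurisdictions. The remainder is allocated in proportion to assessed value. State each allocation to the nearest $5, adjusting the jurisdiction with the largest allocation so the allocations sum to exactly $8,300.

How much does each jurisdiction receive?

Garrison District: $4,120; Upper Precinct: $2,630; Harbor Township: $1,550

First tranche $1,830 split equally: $610 each.
Remainder $6,470 by assessed value (total 1,040,037): Garrison District 3,507.09 → $3,505; Upper Precinct 2,022.12 → $2,020; Harbor Township 940.79 → $940.
Rounding difference +$5 on remainder applied to Garrison District.
Totals: Garrison District $610 + $3,510 = $4,120; Upper Precinct $610 + $2,020 = $2,630; Harbor Township $610 + $940 = $1,550.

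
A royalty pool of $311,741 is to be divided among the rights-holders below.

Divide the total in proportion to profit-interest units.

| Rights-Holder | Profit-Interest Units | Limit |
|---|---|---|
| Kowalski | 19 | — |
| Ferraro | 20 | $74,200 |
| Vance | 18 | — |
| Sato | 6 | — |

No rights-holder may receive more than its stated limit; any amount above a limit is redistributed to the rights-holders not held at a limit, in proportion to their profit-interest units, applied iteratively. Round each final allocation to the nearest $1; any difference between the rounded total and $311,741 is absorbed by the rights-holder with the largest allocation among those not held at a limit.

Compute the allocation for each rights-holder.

Combined profit-interest units = 63.
Proportional shares (ignoring caps): Kowalski 94,017.13; Ferraro 98,965.40; Vance 89,068.86; Sato 29,689.62.
Capped: Ferraro ($74,200); remaining pool $237,541 reallocated over remaining profit-interest units 43.
Remaining shares: Kowalski 104,959.98 → $104,960; Vance 99,435.77 → $99,436; Sato 33,145.26 → $33,145.

Kowalski: $104,960 · Ferraro: $74,200 · Vance: $99,436 · Sato: $33,145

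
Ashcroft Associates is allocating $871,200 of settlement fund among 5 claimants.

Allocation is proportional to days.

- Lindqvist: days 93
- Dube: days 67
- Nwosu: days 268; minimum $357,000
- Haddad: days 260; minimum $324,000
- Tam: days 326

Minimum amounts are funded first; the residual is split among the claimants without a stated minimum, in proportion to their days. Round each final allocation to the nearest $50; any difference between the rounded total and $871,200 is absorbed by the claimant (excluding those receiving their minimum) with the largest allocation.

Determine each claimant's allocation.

Minimums first: Nwosu $357,000; Haddad $324,000. Residual $190,200.
Residual split over remaining days 486: Lindqvist 36,396.30 → $36,400; Dube 26,220.99 → $26,200; Tam 127,582.72 → $127,600.

Lindqvist: $36,400 | Dube: $26,200 | Nwosu: $357,000 | Haddad: $324,000 | Tam: $127,600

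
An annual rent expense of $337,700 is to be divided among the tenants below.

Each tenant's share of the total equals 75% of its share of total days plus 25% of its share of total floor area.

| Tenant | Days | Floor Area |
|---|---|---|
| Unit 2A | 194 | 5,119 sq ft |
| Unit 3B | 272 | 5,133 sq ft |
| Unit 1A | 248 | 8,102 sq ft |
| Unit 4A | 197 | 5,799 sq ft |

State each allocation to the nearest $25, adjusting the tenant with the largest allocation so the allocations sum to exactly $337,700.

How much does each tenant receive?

Unit 2A: $71,825; Unit 3B: $93,575; Unit 1A: $97,250; Unit 4A: $75,050

Totals — days 911, floor area 24,153.
Composite weights (75% days + 25% floor area): Unit 2A 0.2127; Unit 3B 0.2771; Unit 1A 0.2880; Unit 4A 0.2222.
Proportional shares: Unit 2A 71,828.70; Unit 3B 93,563.09; Unit 1A 97,268.56; Unit 4A 75,039.65.
After rounding ($25): Unit 2A $71,825; Unit 3B $93,575; Unit 1A $97,275; Unit 4A $75,050. Sum = $337,725.
Difference $337,700 − $337,725 = −$25 applied to largest allocation (Unit 1A): Unit 1A becomes $97,250.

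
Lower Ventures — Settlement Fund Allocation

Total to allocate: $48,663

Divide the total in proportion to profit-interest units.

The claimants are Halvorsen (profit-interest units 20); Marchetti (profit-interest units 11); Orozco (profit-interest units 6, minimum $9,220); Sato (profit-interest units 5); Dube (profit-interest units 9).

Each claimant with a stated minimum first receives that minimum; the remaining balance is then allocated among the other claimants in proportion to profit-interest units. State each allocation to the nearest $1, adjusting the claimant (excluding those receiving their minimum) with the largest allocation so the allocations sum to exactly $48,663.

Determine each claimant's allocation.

Halvorsen: $17,529; Marchetti: $9,642; Orozco: $9,220; Sato: $4,383; Dube: $7,889

Guaranteed amounts: Orozco $9,220. Residual $39,443.
Residual split over remaining profit-interest units 45: Halvorsen 17,530.22 → $17,530; Marchetti 9,641.62 → $9,642; Sato 4,382.56 → $4,383; Dube 7,888.60 → $7,889.
Rounding difference −$1 applied to Halvorsen → $17,529.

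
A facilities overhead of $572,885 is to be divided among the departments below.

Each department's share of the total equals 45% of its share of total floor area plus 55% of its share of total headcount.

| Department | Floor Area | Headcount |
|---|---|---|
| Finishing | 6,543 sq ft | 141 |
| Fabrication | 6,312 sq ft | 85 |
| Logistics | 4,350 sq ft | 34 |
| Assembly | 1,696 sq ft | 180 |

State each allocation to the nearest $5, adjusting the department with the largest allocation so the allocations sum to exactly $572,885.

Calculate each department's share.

Finishing: $190,215 | Fabrication: $146,960 | Logistics: $83,680 | Assembly: $152,030

Totals — floor area 18,901, headcount 440.
Blended shares (45% floor area + 55% headcount): Finishing 0.3320; Fabrication 0.2565; Logistics 0.1461; Assembly 0.2654.
Raw shares: Finishing 190,213.56; Fabrication 146,960.91; Logistics 83,678.99; Assembly 152,031.54.
After rounding ($5): Finishing $190,215; Fabrication $146,960; Logistics $83,680; Assembly $152,030. Sum = $572,885.
Rounded total matches; no reconciliation needed.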